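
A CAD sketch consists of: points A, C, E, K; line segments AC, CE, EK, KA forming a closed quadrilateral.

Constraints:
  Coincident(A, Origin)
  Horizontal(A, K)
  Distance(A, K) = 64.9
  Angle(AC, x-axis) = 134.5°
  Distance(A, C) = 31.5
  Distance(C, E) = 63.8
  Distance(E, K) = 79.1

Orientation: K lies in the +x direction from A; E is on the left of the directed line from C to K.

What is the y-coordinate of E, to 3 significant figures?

67.3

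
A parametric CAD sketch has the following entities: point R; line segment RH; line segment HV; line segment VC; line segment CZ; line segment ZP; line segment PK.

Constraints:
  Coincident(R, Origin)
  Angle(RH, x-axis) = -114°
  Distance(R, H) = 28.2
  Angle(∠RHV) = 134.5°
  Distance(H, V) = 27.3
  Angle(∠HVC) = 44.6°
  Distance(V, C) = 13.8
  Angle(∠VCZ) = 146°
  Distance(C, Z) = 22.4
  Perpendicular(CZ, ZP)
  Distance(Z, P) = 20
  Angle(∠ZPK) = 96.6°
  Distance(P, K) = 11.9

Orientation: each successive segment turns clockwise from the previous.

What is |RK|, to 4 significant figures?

37.34

R is at the origin; RH runs at -114.0° with length 28.2, so H = (-11.47, -25.76). ∠RHV = 134.5° gives HV at -159.5° from the x-axis; with |HV| = 27.3, V = (-37.04, -35.32). ∠HVC = 44.6° gives VC at 65.10° from the x-axis; with |VC| = 13.8, C = (-31.23, -22.81). ∠VCZ = 146.0° gives CZ at 31.10° from the x-axis; with |CZ| = 22.4, Z = (-12.05, -11.24). CZ is perpendicular to ZP, so ZP runs at -58.90°; with |ZP| = 20.0, P = (-1.720, -28.36). ∠ZPK = 96.6° gives PK at -142.3° from the x-axis; with |PK| = 11.9, K = (-11.14, -35.64). Then |RK| = |K − R| = 37.34.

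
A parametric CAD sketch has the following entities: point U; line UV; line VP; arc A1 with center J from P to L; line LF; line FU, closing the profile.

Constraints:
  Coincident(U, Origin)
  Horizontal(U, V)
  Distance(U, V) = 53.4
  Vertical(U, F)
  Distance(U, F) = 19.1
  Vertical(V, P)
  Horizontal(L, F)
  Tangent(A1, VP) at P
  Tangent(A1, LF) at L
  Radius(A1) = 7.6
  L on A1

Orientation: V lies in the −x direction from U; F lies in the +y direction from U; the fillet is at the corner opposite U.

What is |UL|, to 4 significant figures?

49.62

U is at the origin; U and V share the same y with |UV| = 53.4 and V on the −x side, so V = (-53.40, 0.000). U and F share the same x with |UF| = 19.1 and F on the +y side, so F = (0.000, 19.10). The virtual corner opposite U is at (-53.40, 19.10). The tangent condition forces JP to be normal to VP and since A1 is tangent to LF there, JL ⟂ LF, with radius 7.6, so the center J sits 7.6 in from both sides at J = (-45.80, 11.50). That places the tangent points at P = (-53.40, 11.50) on VP and L = (-45.80, 19.10) on LF. Then |UL| = |L − U| = 49.62.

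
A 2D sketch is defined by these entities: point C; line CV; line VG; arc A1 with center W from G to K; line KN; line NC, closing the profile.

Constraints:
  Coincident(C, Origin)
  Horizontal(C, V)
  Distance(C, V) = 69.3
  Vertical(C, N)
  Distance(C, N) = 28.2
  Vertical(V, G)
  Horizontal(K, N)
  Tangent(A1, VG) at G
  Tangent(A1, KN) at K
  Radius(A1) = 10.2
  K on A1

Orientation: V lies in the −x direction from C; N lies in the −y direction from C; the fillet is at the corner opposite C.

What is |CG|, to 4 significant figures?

71.60

C is at the origin; C and V share the same y with |CV| = 69.3 and V on the −x side, so V = (-69.30, 0.000). C and N share the same x with |CN| = 28.2 and N on the −y side, so N = (0.000, -28.20). The virtual corner opposite C is at (-69.30, -28.20). Since A1 is tangent to VG there, WG ⟂ VG and since A1 is tangent to KN there, WK ⟂ KN, with radius 10.2, so the center W sits 10.2 in from both sides at W = (-59.10, -18.00). That places the tangent points at G = (-69.30, -18.00) on VG and K = (-59.10, -28.20) on KN. Then |CG| = |G − C| = 71.60.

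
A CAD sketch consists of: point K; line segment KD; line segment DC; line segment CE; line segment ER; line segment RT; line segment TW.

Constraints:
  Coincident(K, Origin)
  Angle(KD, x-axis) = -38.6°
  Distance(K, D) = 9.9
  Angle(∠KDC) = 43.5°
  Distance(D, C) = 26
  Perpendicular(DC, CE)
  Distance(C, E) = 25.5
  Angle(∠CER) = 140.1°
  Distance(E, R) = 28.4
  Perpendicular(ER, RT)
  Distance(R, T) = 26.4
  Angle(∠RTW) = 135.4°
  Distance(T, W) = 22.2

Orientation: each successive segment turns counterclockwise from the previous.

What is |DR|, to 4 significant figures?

47.92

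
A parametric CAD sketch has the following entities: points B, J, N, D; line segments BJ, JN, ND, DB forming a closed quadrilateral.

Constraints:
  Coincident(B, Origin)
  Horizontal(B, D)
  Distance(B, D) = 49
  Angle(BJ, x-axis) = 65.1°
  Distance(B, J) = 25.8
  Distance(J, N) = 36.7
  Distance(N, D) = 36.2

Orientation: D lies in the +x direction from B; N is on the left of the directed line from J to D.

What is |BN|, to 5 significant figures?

57.893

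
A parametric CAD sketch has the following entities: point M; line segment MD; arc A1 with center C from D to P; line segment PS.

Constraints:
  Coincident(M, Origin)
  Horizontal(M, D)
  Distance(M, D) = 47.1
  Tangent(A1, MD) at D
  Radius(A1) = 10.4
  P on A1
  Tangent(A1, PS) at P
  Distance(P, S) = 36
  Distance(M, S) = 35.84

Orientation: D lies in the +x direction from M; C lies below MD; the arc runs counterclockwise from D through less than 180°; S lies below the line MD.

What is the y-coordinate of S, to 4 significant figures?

-31.87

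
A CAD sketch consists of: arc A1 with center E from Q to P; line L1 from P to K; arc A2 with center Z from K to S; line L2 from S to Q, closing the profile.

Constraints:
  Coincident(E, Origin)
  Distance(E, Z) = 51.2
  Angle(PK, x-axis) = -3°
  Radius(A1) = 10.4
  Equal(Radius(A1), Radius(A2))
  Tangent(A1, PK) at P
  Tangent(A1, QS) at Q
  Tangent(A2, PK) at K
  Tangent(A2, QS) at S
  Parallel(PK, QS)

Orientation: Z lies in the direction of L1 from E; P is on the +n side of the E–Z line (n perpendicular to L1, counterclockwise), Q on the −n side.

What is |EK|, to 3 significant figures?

52.2

Tangency of A1 to both parallel lines with radius 10.4 puts P and Q at E ± 10.4·n: P = (0.544, 10.4), Q = (-0.544, -10.4). Equal radii place K and S the same way about Z: K = Z + 10.4·n = (51.7, 7.71), S = Z − 10.4·n = (50.6, -13.1). Then |EK| = |K − E| = 52.2.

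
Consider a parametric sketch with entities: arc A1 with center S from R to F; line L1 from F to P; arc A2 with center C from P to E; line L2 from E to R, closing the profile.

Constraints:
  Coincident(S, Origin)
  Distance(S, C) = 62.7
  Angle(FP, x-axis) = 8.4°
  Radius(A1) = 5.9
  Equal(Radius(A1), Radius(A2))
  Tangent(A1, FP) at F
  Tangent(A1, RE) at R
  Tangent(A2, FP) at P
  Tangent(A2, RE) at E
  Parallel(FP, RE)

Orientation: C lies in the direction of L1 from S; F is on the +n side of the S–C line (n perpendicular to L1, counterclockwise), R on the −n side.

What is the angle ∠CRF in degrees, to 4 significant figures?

84.62°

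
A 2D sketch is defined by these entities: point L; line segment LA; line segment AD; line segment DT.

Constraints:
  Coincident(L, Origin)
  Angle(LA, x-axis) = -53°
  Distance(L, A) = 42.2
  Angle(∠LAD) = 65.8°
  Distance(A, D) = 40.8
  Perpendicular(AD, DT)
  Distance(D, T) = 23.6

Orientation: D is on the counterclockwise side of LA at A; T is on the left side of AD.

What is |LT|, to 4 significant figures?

27.82

L is at the origin; LA runs at -53.0° with length 42.2, so A = 42.2·(cos -53.0°, sin -53.0°) = (25.40, -33.70). ∠LAD = 65.8°, so AD runs at -53.0° + (180° − 65.8°) = 61.20° from the x-axis; with |AD| = 40.8, D = A + 40.8·(cos 61.20°, sin 61.20°) = (45.05, 2.051). AD ⟂ DT; with |DT| = 23.6 on the left of AD, T = D + 23.6·(-0.8763, 0.4818) = (24.37, 13.42). Then |LT| = |T − L| = 27.82.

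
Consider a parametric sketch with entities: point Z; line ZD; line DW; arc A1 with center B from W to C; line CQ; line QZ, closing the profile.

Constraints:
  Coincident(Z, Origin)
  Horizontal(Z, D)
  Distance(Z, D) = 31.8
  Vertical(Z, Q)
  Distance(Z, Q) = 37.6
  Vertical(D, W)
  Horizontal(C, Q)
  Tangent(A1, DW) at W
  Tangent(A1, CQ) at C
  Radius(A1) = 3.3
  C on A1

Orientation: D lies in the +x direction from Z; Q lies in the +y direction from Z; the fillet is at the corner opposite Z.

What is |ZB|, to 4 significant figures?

44.60

Z is at the origin; Z and D share the same y with |ZD| = 31.8 and D on the +x side, so D = (31.80, 0.000). Z and Q share the same x with |ZQ| = 37.6 and Q on the +y side, so Q = (0.000, 37.60). The virtual corner opposite Z is at (31.80, 37.60). The tangent condition forces BW to be normal to DW and A1 meets CQ tangentially, so BC is at right angles to CQ, with radius 3.3, so the center B sits 3.3 in from both sides at B = (28.50, 34.30). Then |ZB| = |B − Z| = 44.60.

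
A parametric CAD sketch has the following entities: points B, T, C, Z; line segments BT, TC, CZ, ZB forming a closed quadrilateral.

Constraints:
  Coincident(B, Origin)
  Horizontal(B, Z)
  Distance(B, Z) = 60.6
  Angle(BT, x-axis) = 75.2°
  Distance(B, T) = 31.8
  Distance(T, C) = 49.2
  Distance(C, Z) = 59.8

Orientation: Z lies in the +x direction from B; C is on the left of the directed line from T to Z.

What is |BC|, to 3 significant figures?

76.2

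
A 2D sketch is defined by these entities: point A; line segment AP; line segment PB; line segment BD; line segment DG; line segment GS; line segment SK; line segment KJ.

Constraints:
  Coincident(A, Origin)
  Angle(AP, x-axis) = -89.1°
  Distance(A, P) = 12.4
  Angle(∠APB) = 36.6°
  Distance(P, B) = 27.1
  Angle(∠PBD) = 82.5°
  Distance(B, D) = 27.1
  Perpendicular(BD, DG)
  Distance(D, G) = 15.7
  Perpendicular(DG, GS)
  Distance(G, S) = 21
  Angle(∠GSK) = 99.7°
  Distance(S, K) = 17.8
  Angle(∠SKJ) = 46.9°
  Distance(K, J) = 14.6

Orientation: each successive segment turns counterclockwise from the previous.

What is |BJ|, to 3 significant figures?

16.5

A is at the origin; AP runs at -89.1° with length 12.4, so P = (0.195, -12.4). ∠APB = 36.6° gives PB at 54.3° from the x-axis; with |PB| = 27.1, B = (16.0, 9.61). ∠PBD = 82.5° gives BD at 152° from the x-axis; with |BD| = 27.1, D = (-7.87, 22.4). BD is perpendicular to DG, so DG runs at -118°; with |DG| = 15.7, G = (-15.3, 8.58). The perpendicularity gives GS at right angles to DG, so GS runs at -28.2°; with |GS| = 21.0, S = (3.21, -1.34). ∠GSK = 99.7° gives SK at 52.1° from the x-axis; with |SK| = 17.8, K = (14.1, 12.7). ∠SKJ = 46.9° gives KJ at -175° from the x-axis; with |KJ| = 14.6, J = (-0.392, 11.4). Then |BJ| = |J − B| = 16.5.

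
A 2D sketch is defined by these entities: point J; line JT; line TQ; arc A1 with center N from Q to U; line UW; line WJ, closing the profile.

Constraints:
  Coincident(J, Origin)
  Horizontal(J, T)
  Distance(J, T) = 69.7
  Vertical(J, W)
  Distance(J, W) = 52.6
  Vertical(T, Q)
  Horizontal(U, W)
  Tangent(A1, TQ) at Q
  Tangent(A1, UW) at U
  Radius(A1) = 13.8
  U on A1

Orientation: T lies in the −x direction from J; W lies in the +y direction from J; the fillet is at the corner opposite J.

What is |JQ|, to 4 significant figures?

79.77

J is at the origin; J and T share the same y with |JT| = 69.7 and T on the −x side, so T = (-69.70, 0.000). J and W share the same x with |JW| = 52.6 and W on the +y side, so W = (0.000, 52.60). The virtual corner opposite J is at (-69.70, 52.60). Tangency of A1 to TQ means the radius NQ is perpendicular to TQ and since A1 is tangent to UW there, NU ⟂ UW, with radius 13.8, so the center N sits 13.8 in from both sides at N = (-55.90, 38.80). That places the tangent points at Q = (-69.70, 38.80) on TQ and U = (-55.90, 52.60) on UW. Then |JQ| = |Q − J| = 79.77.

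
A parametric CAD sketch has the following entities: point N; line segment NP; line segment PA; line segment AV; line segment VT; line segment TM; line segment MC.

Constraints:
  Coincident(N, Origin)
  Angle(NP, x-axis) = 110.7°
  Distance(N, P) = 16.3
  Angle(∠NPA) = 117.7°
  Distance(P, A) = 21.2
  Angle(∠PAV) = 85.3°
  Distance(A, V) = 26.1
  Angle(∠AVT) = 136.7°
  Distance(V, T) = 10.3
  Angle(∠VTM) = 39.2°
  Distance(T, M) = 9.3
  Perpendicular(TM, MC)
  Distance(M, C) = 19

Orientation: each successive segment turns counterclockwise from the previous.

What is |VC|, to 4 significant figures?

12.56

∠VTM = 39.2° gives TM at 91.80° from the x-axis; with |TM| = 9.3, M = (-21.39, -6.726). TM ⟂ MC, so MC runs at -178.2°; with |MC| = 19.0, C = (-40.38, -7.323). Then |VC| = |C − V| = 12.56.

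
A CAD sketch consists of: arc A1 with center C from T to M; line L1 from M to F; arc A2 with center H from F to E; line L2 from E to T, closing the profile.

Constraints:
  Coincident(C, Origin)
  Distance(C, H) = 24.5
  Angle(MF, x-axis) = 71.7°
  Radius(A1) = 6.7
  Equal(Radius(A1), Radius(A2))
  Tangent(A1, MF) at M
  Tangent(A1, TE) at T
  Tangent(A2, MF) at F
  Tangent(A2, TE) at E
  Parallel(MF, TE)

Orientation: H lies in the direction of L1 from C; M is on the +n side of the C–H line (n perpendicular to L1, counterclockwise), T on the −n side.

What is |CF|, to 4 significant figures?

25.40

Tangency of A1 to both parallel lines with radius 6.7 puts M and T at C ± 6.7·n: M = (-6.361, 2.104), T = (6.361, -2.104). Equal radii place F and E the same way about H: F = H + 6.7·n = (1.332, 25.36), E = H − 6.7·n = (14.05, 21.16). Then |CF| = |F − C| = 25.40.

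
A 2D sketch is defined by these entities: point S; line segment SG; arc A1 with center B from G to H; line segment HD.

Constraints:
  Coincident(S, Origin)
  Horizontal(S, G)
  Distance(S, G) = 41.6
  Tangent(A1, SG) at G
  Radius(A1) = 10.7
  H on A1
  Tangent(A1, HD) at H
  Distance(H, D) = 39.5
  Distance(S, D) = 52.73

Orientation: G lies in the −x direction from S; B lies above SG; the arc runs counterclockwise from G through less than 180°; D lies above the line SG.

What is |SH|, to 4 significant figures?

32.27

Checks: S.y = 0.00, G.y = 0.00 ✓; |SG| = 41.60 ✓; |BH| = 10.70 ✓; ∠(BH, HD) = 90.00° ✓; |HD| = 39.50 ✓; |SD| = 52.73 ✓.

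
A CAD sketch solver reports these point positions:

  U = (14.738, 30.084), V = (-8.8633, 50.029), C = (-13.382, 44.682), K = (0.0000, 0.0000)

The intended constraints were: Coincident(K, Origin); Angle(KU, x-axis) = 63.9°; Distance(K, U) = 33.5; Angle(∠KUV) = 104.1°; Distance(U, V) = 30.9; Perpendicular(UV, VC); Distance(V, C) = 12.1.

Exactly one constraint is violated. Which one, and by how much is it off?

Distance(V, C) = 12.1 — off by 5.10.

K = (0.00, 0.00) ✓; KU at 63.90° ✓; |KU| = 33.50 ✓; ∠KUV = 104.1° ✓; |UV| = 30.90 ✓; ∠(UV, VC) = 90.00° ✓; |VC| = 7.001 ✗.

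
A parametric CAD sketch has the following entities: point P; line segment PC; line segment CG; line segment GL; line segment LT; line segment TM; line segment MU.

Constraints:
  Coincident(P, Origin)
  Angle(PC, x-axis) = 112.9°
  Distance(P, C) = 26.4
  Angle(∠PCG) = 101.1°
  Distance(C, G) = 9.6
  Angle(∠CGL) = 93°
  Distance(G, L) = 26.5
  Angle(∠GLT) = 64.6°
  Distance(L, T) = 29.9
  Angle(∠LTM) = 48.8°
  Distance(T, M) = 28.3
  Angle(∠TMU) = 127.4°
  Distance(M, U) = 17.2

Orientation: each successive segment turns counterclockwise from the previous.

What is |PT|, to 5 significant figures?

15.855

P is at the origin; PC runs at 112.9° with length 26.4, so C = (-10.273, 24.319). ∠PCG = 101.1° gives CG at -168.20° from the x-axis; with |CG| = 9.6, G = (-19.670, 22.356). ∠CGL = 93.0° gives GL at -81.200° from the x-axis; with |GL| = 26.5, L = (-15.616, -3.8319). ∠GLT = 64.6° gives LT at 34.200° from the x-axis; with |LT| = 29.9, T = (9.1138, 12.974). Then |PT| = |T − P| = 15.855.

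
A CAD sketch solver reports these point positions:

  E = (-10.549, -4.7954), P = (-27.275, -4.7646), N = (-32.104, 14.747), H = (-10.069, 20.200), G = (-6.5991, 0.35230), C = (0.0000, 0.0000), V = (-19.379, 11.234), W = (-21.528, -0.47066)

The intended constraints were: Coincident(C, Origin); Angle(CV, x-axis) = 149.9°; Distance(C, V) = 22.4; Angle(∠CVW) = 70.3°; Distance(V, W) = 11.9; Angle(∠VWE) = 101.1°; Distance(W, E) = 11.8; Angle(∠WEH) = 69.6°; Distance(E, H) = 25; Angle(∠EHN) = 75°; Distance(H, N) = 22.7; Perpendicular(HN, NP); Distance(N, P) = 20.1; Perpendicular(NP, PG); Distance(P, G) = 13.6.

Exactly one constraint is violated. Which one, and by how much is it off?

Distance(P, G) = 13.6 — off by 7.70.

C = (0.00, 0.00) ✓; CV at 149.9° ✓; |CV| = 22.40 ✓; ∠CVW = 70.30° ✓; |VW| = 11.90 ✓; ∠VWE = 101.1° ✓; |WE| = 11.80 ✓; ∠WEH = 69.60° ✓; |EH| = 25.00 ✓; ∠EHN = 75.00° ✓; |HN| = 22.70 ✓; ∠(HN, NP) = 90.00° ✓; |NP| = 20.10 ✓; ∠(NP, PG) = 90.00° ✓; |PG| = 21.30 ✗.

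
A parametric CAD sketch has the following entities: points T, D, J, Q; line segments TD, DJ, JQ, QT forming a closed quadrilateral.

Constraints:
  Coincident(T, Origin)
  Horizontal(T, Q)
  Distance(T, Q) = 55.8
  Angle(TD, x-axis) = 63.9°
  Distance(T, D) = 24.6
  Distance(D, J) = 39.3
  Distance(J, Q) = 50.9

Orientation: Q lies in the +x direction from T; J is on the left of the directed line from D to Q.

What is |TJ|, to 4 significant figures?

62.80

Checks: |DJ| = 39.30 ✓; |JQ| = 50.90 ✓.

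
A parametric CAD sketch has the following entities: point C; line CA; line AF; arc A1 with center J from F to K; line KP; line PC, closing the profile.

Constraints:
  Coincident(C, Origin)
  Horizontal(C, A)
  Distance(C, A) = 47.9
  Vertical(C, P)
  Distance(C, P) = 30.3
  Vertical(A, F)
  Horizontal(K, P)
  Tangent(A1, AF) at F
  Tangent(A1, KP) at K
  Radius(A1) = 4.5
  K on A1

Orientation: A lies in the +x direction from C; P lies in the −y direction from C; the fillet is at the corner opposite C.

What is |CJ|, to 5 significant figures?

50.490

C and P share the same x with |CP| = 30.3 and P on the −y side, so P = (0.0000, -30.300). The virtual corner opposite C is at (47.900, -30.300). Tangency of A1 to AF means the radius JF is perpendicular to AF and since A1 is tangent to KP there, JK ⟂ KP, with radius 4.5, so the center J sits 4.5 in from both sides at J = (43.400, -25.800). Then |CJ| = |J − C| = 50.490.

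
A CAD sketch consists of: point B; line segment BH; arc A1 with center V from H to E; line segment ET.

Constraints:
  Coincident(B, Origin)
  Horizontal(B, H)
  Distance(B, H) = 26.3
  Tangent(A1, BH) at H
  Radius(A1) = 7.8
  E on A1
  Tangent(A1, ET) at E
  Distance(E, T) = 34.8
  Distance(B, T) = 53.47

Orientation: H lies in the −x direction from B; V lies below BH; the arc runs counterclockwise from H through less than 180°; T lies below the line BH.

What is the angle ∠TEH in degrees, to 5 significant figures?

133.05°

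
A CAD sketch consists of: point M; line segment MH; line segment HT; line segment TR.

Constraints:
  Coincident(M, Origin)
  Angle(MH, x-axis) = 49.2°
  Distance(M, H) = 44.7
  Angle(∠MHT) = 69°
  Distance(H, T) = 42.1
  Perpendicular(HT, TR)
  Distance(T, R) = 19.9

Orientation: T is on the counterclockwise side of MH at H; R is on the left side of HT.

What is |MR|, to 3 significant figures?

34.0

M is at the origin; MH runs at 49.2° with length 44.7, so H = 44.7·(cos 49.2°, sin 49.2°) = (29.2, 33.8). ∠MHT = 69.0°, so HT runs at 49.2° + (180° − 69.0°) = 160° from the x-axis; with |HT| = 42.1, T = H + 42.1·(cos 160°, sin 160°) = (-10.4, 48.1). HT is perpendicular to TR; with |TR| = 19.9 on the left of HT, R = T + 19.9·(-0.339, -0.941) = (-17.1, 29.4). Then |MR| = |R − M| = 34.0.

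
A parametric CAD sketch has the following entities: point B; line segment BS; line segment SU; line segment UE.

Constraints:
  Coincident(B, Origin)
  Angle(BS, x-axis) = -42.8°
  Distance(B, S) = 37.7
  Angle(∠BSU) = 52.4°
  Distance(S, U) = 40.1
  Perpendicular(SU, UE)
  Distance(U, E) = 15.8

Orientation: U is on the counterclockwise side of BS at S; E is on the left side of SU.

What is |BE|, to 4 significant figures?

22.14

B is at the origin; BS runs at -42.8° with length 37.7, so S = 37.7·(cos -42.8°, sin -42.8°) = (27.66, -25.61). ∠BSU = 52.4°, so SU runs at -42.8° + (180° − 52.4°) = 84.80° from the x-axis; with |SU| = 40.1, U = S + 40.1·(cos 84.80°, sin 84.80°) = (31.30, 14.32). SU is perpendicular to UE; with |UE| = 15.8 on the left of SU, E = U + 15.8·(-0.9959, 0.09063) = (15.56, 15.75). Then |BE| = |E − B| = 22.14.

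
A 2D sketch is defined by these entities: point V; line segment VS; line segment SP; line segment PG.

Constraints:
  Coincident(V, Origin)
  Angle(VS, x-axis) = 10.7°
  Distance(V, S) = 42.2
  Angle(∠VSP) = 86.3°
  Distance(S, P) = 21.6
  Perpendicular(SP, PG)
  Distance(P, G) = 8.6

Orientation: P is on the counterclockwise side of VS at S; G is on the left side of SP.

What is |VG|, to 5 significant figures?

38.463

V is at the origin; VS runs at 10.7° with length 42.2, so S = 42.2·(cos 10.7°, sin 10.7°) = (41.466, 7.8351). ∠VSP = 86.3°, so SP runs at 10.7° + (180° − 86.3°) = 104.40° from the x-axis; with |SP| = 21.6, P = S + 21.6·(cos 104.40°, sin 104.40°) = (36.095, 28.757). The perpendicularity gives PG at right angles to SP; with |PG| = 8.6 on the left of SP, G = P + 8.6·(-0.96858, -0.24869) = (27.765, 26.618). Then |VG| = |G − V| = 38.463.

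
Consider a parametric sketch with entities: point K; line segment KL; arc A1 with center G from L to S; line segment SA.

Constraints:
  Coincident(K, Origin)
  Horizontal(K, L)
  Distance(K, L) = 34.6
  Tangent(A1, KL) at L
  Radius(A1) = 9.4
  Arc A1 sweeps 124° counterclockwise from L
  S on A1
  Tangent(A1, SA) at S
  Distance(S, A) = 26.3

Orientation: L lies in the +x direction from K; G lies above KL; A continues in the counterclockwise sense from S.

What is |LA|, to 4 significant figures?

37.11

On A1, L sits at bearing -90° from G; a 124° counterclockwise sweep puts S at bearing 34°, so S = G + 9.4·(cos 34°, sin 34°) = (42.39, 14.66). The tangent condition forces GS to be normal to SA, so SA runs along (−sin 34°, cos 34°); with |SA| = 26.3, A = (27.69, 36.46). Then |LA| = |A − L| = 37.11.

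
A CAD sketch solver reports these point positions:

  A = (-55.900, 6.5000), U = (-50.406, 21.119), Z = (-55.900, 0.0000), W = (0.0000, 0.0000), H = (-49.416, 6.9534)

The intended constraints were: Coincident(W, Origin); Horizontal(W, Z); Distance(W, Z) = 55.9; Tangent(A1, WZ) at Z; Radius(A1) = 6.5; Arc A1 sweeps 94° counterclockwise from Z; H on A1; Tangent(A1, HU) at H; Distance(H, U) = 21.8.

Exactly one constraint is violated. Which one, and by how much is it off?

Distance(H, U) = 21.8 — off by 7.60.

W = (0.00, 0.00) ✓; W.y = 0.00, Z.y = 0.00 ✓; |WZ| = 55.90 ✓; ∠(AZ, ZW) = 90.00° ✓; |AZ| = 6.500 ✓; bearing(A→H) − bearing(A→Z) = 94.00° ✓; |AH| = 6.500 ✓; ∠(AH, HU) = 90.00° ✓; |HU| = 14.20 ✗.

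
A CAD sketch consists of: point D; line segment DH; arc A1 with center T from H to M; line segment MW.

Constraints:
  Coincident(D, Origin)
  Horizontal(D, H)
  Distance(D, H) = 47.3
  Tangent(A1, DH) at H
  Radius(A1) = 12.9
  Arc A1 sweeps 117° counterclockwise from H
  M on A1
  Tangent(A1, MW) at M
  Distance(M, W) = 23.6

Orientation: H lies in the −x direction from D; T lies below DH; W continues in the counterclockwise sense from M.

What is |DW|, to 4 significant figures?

62.41

D is at the origin; D and H share the same y with |DH| = 47.3 and H on the −x side, so H = (-47.30, 0.000). Tangency of A1 to DH means the radius TH is perpendicular to DH, so T = H + (0, -12.9) = (-47.30, -12.90). On A1, H sits at bearing 90° from T; a 117° counterclockwise sweep puts M at bearing 207°, so M = T + 12.9·(cos 207°, sin 207°) = (-58.79, -18.76). A1 meets MW tangentially, so TM is at right angles to MW, so MW runs along (−sin 207°, cos 207°); with |MW| = 23.6, W = (-48.08, -39.78). Then |DW| = |W − D| = 62.41.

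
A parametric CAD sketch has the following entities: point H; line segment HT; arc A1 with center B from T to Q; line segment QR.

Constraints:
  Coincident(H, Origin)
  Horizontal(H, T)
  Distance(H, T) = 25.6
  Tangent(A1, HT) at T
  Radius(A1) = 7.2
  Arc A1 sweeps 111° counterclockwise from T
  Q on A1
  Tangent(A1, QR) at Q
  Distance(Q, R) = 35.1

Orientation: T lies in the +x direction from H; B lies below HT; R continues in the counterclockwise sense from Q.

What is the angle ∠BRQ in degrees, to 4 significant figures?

11.59°

H is at the origin; H and T share the same y with |HT| = 25.6 and T on the +x side, so T = (25.60, 0.000). A1 meets HT tangentially, so BT is at right angles to HT, so B = T + (0, -7.2) = (25.60, -7.200). On A1, T sits at bearing 90° from B; a 111° counterclockwise sweep puts Q at bearing 201°, so Q = B + 7.2·(cos 201°, sin 201°) = (18.88, -9.780). Since A1 is tangent to QR there, BQ ⟂ QR, so QR runs along (−sin 201°, cos 201°); with |QR| = 35.1, R = (31.46, -42.55). Then cos ∠BRQ = RB·RQ / (|RB||RQ|), giving 11.59°.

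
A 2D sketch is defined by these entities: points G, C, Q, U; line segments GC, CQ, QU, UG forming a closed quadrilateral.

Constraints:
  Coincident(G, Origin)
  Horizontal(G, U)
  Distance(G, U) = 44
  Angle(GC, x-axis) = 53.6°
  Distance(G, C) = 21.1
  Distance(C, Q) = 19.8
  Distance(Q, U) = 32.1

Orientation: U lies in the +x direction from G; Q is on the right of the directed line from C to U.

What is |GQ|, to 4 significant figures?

12.35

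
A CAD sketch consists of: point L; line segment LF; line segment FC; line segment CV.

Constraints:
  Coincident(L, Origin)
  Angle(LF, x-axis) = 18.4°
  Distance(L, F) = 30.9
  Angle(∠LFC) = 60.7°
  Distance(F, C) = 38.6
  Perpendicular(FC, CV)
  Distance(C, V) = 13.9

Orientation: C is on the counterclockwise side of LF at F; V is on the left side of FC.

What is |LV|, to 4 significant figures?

26.86

∠LFC = 60.7°, so FC runs at 18.4° + (180° − 60.7°) = 137.7° from the x-axis; with |FC| = 38.6, C = F + 38.6·(cos 137.7°, sin 137.7°) = (0.7705, 35.73). FC ⟂ CV; with |CV| = 13.9 on the left of FC, V = C + 13.9·(-0.6730, -0.7396) = (-8.584, 25.45). Then |LV| = |V − L| = 26.86.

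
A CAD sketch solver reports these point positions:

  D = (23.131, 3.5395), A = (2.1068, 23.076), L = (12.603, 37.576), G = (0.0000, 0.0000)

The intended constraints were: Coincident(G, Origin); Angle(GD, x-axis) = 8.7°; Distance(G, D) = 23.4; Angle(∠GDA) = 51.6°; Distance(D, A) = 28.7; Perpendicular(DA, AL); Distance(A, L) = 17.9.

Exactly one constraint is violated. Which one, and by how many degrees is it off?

Perpendicular(DA, AL) — off by 7.00°.

G = (0.00, 0.00) ✓; GD at 8.700° ✓; |GD| = 23.40 ✓; ∠GDA = 51.60° ✓; |DA| = 28.70 ✓; ∠(DA, AL) = 83.00° ✗; |AL| = 17.90 ✓.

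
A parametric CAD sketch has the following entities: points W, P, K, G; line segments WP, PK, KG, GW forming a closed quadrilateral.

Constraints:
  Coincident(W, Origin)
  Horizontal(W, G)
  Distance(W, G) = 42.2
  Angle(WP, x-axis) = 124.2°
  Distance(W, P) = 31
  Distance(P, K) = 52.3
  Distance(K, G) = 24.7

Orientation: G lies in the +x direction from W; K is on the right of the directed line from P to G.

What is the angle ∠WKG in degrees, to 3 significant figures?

125°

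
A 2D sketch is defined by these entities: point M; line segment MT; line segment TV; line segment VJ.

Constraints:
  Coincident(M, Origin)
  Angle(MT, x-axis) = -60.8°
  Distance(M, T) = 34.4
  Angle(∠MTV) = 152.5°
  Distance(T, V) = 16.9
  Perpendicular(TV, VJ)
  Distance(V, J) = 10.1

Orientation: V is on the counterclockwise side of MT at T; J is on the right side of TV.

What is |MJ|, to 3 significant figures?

54.1

M is at the origin; MT runs at -60.8° with length 34.4, so T = 34.4·(cos -60.8°, sin -60.8°) = (16.8, -30.0). ∠MTV = 152.5°, so TV runs at -60.8° + (180° − 152.5°) = -33.3° from the x-axis; with |TV| = 16.9, V = T + 16.9·(cos -33.3°, sin -33.3°) = (30.9, -39.3). TV is perpendicular to VJ; with |VJ| = 10.1 on the right of TV, J = V + 10.1·(-0.549, -0.836) = (25.4, -47.7). Then |MJ| = |J − M| = 54.1.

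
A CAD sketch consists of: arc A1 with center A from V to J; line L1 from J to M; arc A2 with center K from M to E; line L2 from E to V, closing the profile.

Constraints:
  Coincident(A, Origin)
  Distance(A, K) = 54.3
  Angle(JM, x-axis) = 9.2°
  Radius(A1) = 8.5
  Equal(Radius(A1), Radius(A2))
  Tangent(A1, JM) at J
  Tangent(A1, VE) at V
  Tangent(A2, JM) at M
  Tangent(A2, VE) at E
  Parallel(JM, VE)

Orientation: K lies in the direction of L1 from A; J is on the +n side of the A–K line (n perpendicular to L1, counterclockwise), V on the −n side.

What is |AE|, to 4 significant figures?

54.96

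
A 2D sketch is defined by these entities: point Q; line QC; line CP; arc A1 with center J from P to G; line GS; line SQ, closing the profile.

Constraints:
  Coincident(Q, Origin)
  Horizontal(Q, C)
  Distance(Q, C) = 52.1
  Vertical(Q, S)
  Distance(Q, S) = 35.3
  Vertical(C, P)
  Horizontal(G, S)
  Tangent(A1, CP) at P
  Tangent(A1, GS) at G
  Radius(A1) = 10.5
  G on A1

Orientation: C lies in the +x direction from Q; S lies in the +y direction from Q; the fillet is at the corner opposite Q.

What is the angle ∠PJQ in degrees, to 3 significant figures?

149°

Q is at the origin; QC is horizontal with |QC| = 52.1 and C on the +x side, so C = (52.1, 0.00). QS is vertical with |QS| = 35.3 and S on the +y side, so S = (0.00, 35.3). The virtual corner opposite Q is at (52.1, 35.3). The tangent condition forces JP to be normal to CP and since A1 is tangent to GS there, JG ⟂ GS, with radius 10.5, so the center J sits 10.5 in from both sides at J = (41.6, 24.8). That places the tangent points at P = (52.1, 24.8) on CP and G = (41.6, 35.3) on GS. Then cos ∠PJQ = JP·JQ / (|JP||JQ|), giving 149°.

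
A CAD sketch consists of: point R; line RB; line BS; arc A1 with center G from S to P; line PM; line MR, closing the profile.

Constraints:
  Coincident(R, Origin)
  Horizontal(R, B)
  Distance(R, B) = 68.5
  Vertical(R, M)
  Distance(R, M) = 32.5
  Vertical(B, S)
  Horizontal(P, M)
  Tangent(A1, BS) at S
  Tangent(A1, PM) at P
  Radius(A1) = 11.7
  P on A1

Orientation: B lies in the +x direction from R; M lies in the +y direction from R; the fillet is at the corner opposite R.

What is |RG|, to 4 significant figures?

60.49

R is at the origin; RB is horizontal with |RB| = 68.5 and B on the +x side, so B = (68.50, 0.000). R and M share the same x with |RM| = 32.5 and M on the +y side, so M = (0.000, 32.50). The virtual corner opposite R is at (68.50, 32.50). A1 meets BS tangentially, so GS is at right angles to BS and since A1 is tangent to PM there, GP ⟂ PM, with radius 11.7, so the center G sits 11.7 in from both sides at G = (56.80, 20.80). Then |RG| = |G − R| = 60.49.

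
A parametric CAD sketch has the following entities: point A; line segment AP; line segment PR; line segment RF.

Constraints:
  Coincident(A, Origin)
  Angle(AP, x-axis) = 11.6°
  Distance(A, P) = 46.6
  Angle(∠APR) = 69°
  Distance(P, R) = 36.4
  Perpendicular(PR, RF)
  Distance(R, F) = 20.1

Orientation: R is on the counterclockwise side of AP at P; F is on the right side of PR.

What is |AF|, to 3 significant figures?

66.6

∠APR = 69.0°, so PR runs at 11.6° + (180° − 69.0°) = 123° from the x-axis; with |PR| = 36.4, R = P + 36.4·(cos 123°, sin 123°) = (26.0, 40.0). PR is perpendicular to RF; with |RF| = 20.1 on the right of PR, F = R + 20.1·(0.842, 0.539) = (43.0, 50.9). Then |AF| = |F − A| = 66.6.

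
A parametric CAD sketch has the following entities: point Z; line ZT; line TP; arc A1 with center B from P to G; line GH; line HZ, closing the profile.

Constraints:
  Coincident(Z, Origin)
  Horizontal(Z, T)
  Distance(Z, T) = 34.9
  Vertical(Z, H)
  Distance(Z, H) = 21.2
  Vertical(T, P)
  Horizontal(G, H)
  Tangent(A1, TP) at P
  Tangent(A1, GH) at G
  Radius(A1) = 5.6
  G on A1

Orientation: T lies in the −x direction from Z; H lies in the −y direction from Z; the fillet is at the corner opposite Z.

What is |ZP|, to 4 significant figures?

38.23

The virtual corner opposite Z is at (-34.90, -21.20). Since A1 is tangent to TP there, BP ⟂ TP and since A1 is tangent to GH there, BG ⟂ GH, with radius 5.6, so the center B sits 5.6 in from both sides at B = (-29.30, -15.60). That places the tangent points at P = (-34.90, -15.60) on TP and G = (-29.30, -21.20) on GH. Then |ZP| = |P − Z| = 38.23.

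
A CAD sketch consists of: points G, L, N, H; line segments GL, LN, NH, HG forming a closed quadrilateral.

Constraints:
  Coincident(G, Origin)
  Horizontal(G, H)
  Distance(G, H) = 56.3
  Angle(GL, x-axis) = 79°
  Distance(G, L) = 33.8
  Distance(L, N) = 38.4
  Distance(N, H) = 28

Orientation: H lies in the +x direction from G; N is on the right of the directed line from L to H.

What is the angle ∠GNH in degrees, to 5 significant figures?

173.35°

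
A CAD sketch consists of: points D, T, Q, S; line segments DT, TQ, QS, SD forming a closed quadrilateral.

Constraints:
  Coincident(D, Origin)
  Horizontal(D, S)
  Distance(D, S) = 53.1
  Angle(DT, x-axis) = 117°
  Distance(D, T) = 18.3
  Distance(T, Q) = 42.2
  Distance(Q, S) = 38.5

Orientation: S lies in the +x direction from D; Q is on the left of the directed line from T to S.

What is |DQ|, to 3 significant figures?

44.3

D is at the origin; DS is horizontal with |DS| = 53.1 and S in +x, so S = (53.1, 0). DT runs at 117.0° with |DT| = 18.3, so T = (-8.31, 16.3). Q is determined by |TQ| = 42.2 and |QS| = 38.5 together: it lies at the intersection of circle(T, 42.2) and circle(S, 38.5). With |TS| = 63.5, the foot of the radical line on TS is 34.1 from T and the perpendicular offset is √(42.2² − 34.1²) = 24.8. Taking the left-of-TS solution: Q = (31.0, 31.6).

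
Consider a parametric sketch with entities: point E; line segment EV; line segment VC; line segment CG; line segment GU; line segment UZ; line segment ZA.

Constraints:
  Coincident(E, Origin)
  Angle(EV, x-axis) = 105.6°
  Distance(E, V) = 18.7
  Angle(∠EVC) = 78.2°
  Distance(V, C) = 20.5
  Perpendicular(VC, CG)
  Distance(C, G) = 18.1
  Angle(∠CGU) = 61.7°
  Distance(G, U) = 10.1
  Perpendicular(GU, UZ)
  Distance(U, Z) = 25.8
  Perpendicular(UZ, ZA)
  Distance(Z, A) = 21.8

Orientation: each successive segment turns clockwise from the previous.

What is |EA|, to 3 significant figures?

42.9

E is at the origin; EV runs at 105.6° with length 18.7, so V = (-5.03, 18.0). ∠EVC = 78.2° gives VC at 3.80° from the x-axis; with |VC| = 20.5, C = (15.4, 19.4). VC is perpendicular to CG, so CG runs at -86.2°; with |CG| = 18.1, G = (16.6, 1.31). ∠CGU = 61.7° gives GU at 156° from the x-axis; with |GU| = 10.1, U = (7.44, 5.50). GU is perpendicular to UZ, so UZ runs at 65.5°; with |UZ| = 25.8, Z = (18.1, 29.0). UZ is perpendicular to ZA, so ZA runs at -24.5°; with |ZA| = 21.8, A = (38.0, 19.9). Then |EA| = |A − E| = 42.9.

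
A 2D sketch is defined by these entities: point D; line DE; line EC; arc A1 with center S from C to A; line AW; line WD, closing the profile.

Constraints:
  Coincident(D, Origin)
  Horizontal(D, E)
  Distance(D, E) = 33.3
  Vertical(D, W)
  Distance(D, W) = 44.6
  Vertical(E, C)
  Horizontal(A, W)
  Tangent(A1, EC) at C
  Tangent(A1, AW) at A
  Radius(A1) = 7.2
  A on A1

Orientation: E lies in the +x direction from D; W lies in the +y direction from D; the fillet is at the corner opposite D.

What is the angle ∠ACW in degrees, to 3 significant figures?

32.8°

D is at the origin; DE is horizontal with |DE| = 33.3 and E on the +x side, so E = (33.3, 0.00). DW is vertical with |DW| = 44.6 and W on the +y side, so W = (0.00, 44.6). The virtual corner opposite D is at (33.3, 44.6). Since A1 is tangent to EC there, SC ⟂ EC and tangency of A1 to AW means the radius SA is perpendicular to AW, with radius 7.2, so the center S sits 7.2 in from both sides at S = (26.1, 37.4). That places the tangent points at C = (33.3, 37.4) on EC and A = (26.1, 44.6) on AW. Then cos ∠ACW = CA·CW / (|CA||CW|), giving 32.8°.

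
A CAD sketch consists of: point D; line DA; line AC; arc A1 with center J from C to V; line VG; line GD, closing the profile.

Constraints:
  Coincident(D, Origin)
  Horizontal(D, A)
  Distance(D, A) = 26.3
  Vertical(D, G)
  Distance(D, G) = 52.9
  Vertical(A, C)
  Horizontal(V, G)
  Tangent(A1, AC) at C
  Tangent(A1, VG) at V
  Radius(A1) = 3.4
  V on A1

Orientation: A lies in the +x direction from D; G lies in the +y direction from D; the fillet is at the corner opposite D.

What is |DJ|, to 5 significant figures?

54.540

D is at the origin; DA is horizontal with |DA| = 26.3 and A on the +x side, so A = (26.300, 0.0000). D and G share the same x with |DG| = 52.9 and G on the +y side, so G = (0.0000, 52.900). The virtual corner opposite D is at (26.300, 52.900). The tangent condition forces JC to be normal to AC and the tangent condition forces JV to be normal to VG, with radius 3.4, so the center J sits 3.4 in from both sides at J = (22.900, 49.500). Then |DJ| = |J − D| = 54.540.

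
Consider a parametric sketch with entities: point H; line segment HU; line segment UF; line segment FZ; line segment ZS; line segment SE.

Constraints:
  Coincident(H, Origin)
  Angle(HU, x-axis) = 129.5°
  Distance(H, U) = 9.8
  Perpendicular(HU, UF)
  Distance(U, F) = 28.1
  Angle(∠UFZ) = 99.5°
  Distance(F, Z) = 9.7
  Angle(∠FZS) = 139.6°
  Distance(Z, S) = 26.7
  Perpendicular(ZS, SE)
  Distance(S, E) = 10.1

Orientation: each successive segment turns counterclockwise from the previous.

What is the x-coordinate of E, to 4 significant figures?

5.475

H is at the origin; HU runs at 129.5° with length 9.8, so U = (-6.234, 7.562). HU is perpendicular to UF, so UF runs at -140.5°; with |UF| = 28.1, F = (-27.92, -10.31). ∠UFZ = 99.5° gives FZ at -60.00° from the x-axis; with |FZ| = 9.7, Z = (-23.07, -18.71). ∠FZS = 139.6° gives ZS at -19.60° from the x-axis; with |ZS| = 26.7, S = (2.087, -27.67). ZS is perpendicular to SE, so SE runs at 70.40°; with |SE| = 10.1, E = (5.475, -18.15). So E.x = 5.475.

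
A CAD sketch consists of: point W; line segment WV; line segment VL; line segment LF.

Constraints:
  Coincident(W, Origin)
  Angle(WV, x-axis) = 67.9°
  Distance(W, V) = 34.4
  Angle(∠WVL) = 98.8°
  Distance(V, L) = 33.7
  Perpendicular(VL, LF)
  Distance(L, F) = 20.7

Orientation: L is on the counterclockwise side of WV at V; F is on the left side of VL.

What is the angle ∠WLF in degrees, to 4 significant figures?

48.90°

∠WVL = 98.8°, so VL runs at 67.9° + (180° − 98.8°) = 149.1° from the x-axis; with |VL| = 33.7, L = V + 33.7·(cos 149.1°, sin 149.1°) = (-15.97, 49.18). The perpendicularity gives LF at right angles to VL; with |LF| = 20.7 on the left of VL, F = L + 20.7·(-0.5135, -0.8581) = (-26.60, 31.42). Then cos ∠WLF = LW·LF / (|LW||LF|), giving 48.90°.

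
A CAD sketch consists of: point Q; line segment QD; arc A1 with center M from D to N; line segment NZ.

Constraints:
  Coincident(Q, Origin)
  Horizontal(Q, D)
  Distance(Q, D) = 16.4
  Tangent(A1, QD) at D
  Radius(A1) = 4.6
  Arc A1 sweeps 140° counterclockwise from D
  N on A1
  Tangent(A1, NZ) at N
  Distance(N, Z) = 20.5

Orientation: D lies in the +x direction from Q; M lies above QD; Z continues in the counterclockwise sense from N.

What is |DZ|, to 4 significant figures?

24.82

Q is at the origin; Q and D share the same y with |QD| = 16.4 and D on the +x side, so D = (16.40, 0.000). Tangency of A1 to QD means the radius MD is perpendicular to QD, so M = D + (0, 4.6) = (16.40, 4.600). On A1, D sits at bearing -90° from M; a 140° counterclockwise sweep puts N at bearing 50°, so N = M + 4.6·(cos 50°, sin 50°) = (19.36, 8.124). The tangent condition forces MN to be normal to NZ, so NZ runs along (−sin 50°, cos 50°); with |NZ| = 20.5, Z = (3.653, 21.30). Then |DZ| = |Z − D| = 24.82.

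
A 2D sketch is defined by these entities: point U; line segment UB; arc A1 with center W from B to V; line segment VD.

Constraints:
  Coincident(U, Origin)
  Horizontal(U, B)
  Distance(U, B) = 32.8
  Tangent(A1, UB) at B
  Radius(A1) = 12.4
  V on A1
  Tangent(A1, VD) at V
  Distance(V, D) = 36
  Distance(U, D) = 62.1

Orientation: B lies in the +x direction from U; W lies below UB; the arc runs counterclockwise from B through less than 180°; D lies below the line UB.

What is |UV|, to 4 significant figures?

27.75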